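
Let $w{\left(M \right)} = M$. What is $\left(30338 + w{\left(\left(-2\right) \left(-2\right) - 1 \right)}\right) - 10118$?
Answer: $20223$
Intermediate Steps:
$\left(30338 + w{\left(\left(-2\right) \left(-2\right) - 1 \right)}\right) - 10118 = \left(30338 - -3\right) - 10118 = \left(30338 + \left(4 - 1\right)\right) - 10118 = \left(30338 + 3\right) - 10118 = 30341 - 10118 = 20223$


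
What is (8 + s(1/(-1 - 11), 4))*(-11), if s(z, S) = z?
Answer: -1045/12 ≈ -87.083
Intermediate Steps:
(8 + s(1/(-1 - 11), 4))*(-11) = (8 + 1/(-1 - 11))*(-11) = (8 + 1/(-12))*(-11) = (8 - 1/12)*(-11) = (95/12)*(-11) = -1045/12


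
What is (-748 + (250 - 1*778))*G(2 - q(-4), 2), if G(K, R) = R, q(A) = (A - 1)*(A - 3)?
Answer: -2552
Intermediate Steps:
q(A) = (-1 + A)*(-3 + A)
(-748 + (250 - 1*778))*G(2 - q(-4), 2) = (-748 + (250 - 1*778))*2 = (-748 + (250 - 778))*2 = (-748 - 528)*2 = -1276*2 = -2552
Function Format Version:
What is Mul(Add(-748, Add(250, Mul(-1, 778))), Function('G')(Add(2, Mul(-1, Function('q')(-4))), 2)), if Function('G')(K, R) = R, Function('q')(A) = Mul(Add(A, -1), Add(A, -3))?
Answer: -2552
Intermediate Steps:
Function('q')(A) = Mul(Add(-1, A), Add(-3, A))
Mul(Add(-748, Add(250, Mul(-1, 778))), Function('G')(Add(2, Mul(-1, Function('q')(-4))), 2)) = Mul(Add(-748, Add(250, Mul(-1, 778))), 2) = Mul(Add(-748, Add(250, -778)), 2) = Mul(Add(-748, -528), 2) = Mul(-1276, 2) = -2552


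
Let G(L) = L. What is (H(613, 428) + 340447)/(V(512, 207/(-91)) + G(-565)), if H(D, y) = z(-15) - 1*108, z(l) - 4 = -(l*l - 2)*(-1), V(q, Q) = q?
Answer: -340566/53 ≈ -6425.8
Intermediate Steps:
z(l) = 2 + l² (z(l) = 4 - (l*l - 2)*(-1) = 4 - (l² - 2)*(-1) = 4 - (-2 + l²)*(-1) = 4 + (2 - l²)*(-1) = 4 + (-2 + l²) = 2 + l²)
H(D, y) = 119 (H(D, y) = (2 + (-15)²) - 1*108 = (2 + 225) - 108 = 227 - 108 = 119)
(H(613, 428) + 340447)/(V(512, 207/(-91)) + G(-565)) = (119 + 340447)/(512 - 565) = 340566/(-53) = 340566*(-1/53) = -340566/53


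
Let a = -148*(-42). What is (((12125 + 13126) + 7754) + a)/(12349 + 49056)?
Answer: 39221/61405 ≈ 0.63873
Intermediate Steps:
a = 6216
(((12125 + 13126) + 7754) + a)/(12349 + 49056) = (((12125 + 13126) + 7754) + 6216)/(12349 + 49056) = ((25251 + 7754) + 6216)/61405 = (33005 + 6216)*(1/61405) = 39221*(1/61405) = 39221/61405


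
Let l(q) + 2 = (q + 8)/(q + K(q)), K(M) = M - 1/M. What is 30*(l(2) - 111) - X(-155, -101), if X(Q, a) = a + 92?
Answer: -23067/7 ≈ -3295.3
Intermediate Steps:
X(Q, a) = 92 + a
l(q) = -2 + (8 + q)/(-1/q + 2*q) (l(q) = -2 + (q + 8)/(q + (q - 1/q)) = -2 + (8 + q)/(-1/q + 2*q))
30*(l(2) - 111) - X(-155, -101) = 30*((2 - 3*2² + 8*2)/(-1 + 2*2²) - 111) - (92 - 101) = 30*((2 - 3*4 + 16)/(-1 + 2*4) - 111) - 1*(-9) = 30*((2 - 12 + 16)/(-1 + 8) - 111) + 9 = 30*(6/7 - 111) + 9 = 30*(-771/7) + 9 = -23130/7 + 9 = -23067/7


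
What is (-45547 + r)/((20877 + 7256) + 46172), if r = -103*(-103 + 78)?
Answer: -42972/74305 ≈ -0.57832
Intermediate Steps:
r = 2575 (r = -103*(-25) = 2575)
(-45547 + r)/((20877 + 7256) + 46172) = (-45547 + 2575)/((20877 + 7256) + 46172) = -42972/(28133 + 46172) = -42972/74305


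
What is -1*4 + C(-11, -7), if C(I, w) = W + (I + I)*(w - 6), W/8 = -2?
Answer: 266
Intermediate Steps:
W = -16 (W = 8*(-2) = -16)
C(I, w) = -16 + 2*I*(-6 + w) (C(I, w) = -16 + (I + I)*(w - 6) = -16 + (2*I)*(-6 + w) = -16 + 2*I*(-6 + w))
-1*4 + C(-11, -7) = -1*4 + (-16 - 12*(-11) + 2*(-11)*(-7)) = -4 + (-16 + 132 + 154) = -4 + 270 = 266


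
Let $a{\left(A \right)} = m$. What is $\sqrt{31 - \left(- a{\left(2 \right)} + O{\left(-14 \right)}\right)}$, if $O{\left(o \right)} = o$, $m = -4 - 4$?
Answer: $\sqrt{37} \approx 6.0828$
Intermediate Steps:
$m = -8$
$a{\left(A \right)} = -8$
$\sqrt{31 - \left(- a{\left(2 \right)} + O{\left(-14 \right)}\right)} = \sqrt{31 - -6} = \sqrt{31 + \left(-8 + 14\right)} = \sqrt{31 + 6} = \sqrt{37}$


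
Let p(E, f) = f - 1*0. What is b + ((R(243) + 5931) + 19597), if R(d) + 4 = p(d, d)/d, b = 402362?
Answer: 427887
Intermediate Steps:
p(E, f) = f (p(E, f) = f + 0 = f)
R(d) = -3 (R(d) = -4 + d/d = -4 + 1 = -3)
b + ((R(243) + 5931) + 19597) = 402362 + ((-3 + 5931) + 19597) = 402362 + (5928 + 19597) = 402362 + 25525 = 427887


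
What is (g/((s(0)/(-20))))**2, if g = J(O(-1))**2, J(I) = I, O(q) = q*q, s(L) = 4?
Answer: 25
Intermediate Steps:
O(q) = q**2
g = 1 (g = ((-1)**2)**2 = 1**2 = 1)
(g/((s(0)/(-20))))**2 = (1/(4/(-20)))**2 = (1/(4*(-1/20)))**2 = (1/(-1/5))**2 = (1*(-5))**2 = (-5)**2 = 25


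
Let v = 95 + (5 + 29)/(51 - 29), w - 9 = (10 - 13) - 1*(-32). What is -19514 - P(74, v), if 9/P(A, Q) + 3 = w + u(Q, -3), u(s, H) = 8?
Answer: -839111/43 ≈ -19514.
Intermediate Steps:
w = 38 (w = 9 + ((10 - 13) - 1*(-32)) = 9 + (-3 + 32) = 9 + 29 = 38)
v = 1062/11 (v = 95 + 34/22 = 95 + 34*(1/22) = 95 + 17/11 = 1062/11 ≈ 96.545)
P(A, Q) = 9/43 (P(A, Q) = 9/(-3 + (38 + 8)) = 9/(-3 + 46) = 9/43)
-19514 - P(74, v) = -19514 - 1*9/43 = -19514 - 9/43 = -839111/43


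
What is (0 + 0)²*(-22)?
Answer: 0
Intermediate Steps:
(0 + 0)²*(-22) = 0²*(-22) = 0*(-22) = 0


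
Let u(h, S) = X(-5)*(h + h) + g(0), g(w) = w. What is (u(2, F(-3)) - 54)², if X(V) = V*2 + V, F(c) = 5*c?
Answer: 12996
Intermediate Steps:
X(V) = 3*V (X(V) = 2*V + V = 3*V)
u(h, S) = -30*h (u(h, S) = (3*(-5))*(h + h) + 0 = -30*h + 0 = -30*h)
(u(2, F(-3)) - 54)² = (-30*2 - 54)² = (-60 - 54)² = (-114)² = 12996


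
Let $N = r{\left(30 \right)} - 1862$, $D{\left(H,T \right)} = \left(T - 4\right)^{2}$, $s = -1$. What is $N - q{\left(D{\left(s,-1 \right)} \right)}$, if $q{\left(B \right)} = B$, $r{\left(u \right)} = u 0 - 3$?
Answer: $-1890$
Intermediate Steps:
$r{\left(u \right)} = -3$ ($r{\left(u \right)} = 0 - 3 = -3$)
$D{\left(H,T \right)} = \left(-4 + T\right)^{2}$
$N = -1865$ ($N = -3 - 1862 = -1865$)
$N - q{\left(D{\left(s,-1 \right)} \right)} = -1865 - \left(-4 - 1\right)^{2} = -1865 - \left(-5\right)^{2} = -1865 - 25 = -1890$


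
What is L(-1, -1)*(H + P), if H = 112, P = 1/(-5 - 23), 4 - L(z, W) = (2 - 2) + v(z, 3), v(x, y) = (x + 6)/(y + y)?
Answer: 19855/56 ≈ 354.55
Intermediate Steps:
v(x, y) = (6 + x)/(2*y) (v(x, y) = (6 + x)/((2*y)) = (6 + x)*(1/(2*y)) = (6 + x)/(2*y))
L(z, W) = 3 - z/6 (L(z, W) = 4 - ((2 - 2) + (1/2)*(6 + z)/3) = 4 - (0 + (1/2)*(1/3)*(6 + z)) = 4 - (0 + (1 + z/6)) = 4 - (1 + z/6) = 4 + (-1 - z/6) = 3 - z/6)
P = -1/28 (P = 1/(-28) = -1/28 ≈ -0.035714)
L(-1, -1)*(H + P) = (3 - 1/6*(-1))*(112 - 1/28) = (3 + 1/6)*(3135/28) = (19/6)*(3135/28) = 19855/56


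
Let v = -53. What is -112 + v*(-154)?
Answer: 8050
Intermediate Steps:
-112 + v*(-154) = -112 - 53*(-154) = -112 + 8162 = 8050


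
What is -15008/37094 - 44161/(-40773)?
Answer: 513093475/756216831 ≈ 0.67850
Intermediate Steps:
-15008/37094 - 44161/(-40773) = -15008*1/37094 - 44161*(-1/40773) = -7504/18547 + 44161/40773 = 513093475/756216831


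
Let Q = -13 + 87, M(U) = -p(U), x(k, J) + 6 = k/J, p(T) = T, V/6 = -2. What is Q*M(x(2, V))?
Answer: 1369/3 ≈ 456.33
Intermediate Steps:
V = -12 (V = 6*(-2) = -12)
x(k, J) = -6 + k/J
M(U) = -U
Q = 74
Q*M(x(2, V)) = 74*(-(-6 + 2/(-12))) = 74*(-(-6 + 2*(-1/12))) = 74*(-(-6 - 1/6)) = 74*(-1*(-37/6)) = 74*(37/6) = 1369/3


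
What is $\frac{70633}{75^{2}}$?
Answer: $\frac{70633}{5625} \approx 12.557$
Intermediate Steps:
$\frac{70633}{75^{2}} = \frac{70633}{5625}$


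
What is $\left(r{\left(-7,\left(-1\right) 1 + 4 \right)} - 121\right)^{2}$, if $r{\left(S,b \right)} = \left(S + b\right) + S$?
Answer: $17424$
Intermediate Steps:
$r{\left(S,b \right)} = b + 2 S$
$\left(r{\left(-7,\left(-1\right) 1 + 4 \right)} - 121\right)^{2} = \left(\left(\left(\left(-1\right) 1 + 4\right) + 2 \left(-7\right)\right) - 121\right)^{2} = \left(\left(\left(-1 + 4\right) - 14\right) - 121\right)^{2} = \left(\left(3 - 14\right) - 121\right)^{2} = \left(-11 - 121\right)^{2} = \left(-132\right)^{2} = 17424$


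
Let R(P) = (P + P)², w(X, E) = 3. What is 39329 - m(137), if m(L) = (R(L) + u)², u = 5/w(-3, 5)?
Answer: -50729550328/9 ≈ -5.6366e+9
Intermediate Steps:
R(P) = 4*P² (R(P) = (2*P)² = 4*P²)
u = 5/3 ≈ 1.6667
m(L) = (5/3 + 4*L²)² (m(L) = (4*L² + 5/3)² = (5/3 + 4*L²)²)
39329 - m(137) = 39329 - (5 + 12*137²)²/9 = 39329 - (5 + 12*18769)²/9 = 39329 - (5 + 225228)²/9 = 39329 - 225233²/9 = 39329 - 50729904289/9 = -50729550328/9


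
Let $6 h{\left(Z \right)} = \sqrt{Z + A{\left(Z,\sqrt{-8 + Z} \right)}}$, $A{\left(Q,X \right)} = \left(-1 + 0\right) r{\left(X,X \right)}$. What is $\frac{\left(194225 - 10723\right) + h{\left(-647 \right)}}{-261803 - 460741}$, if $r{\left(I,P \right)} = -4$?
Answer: $- \frac{91751}{361272} - \frac{i \sqrt{643}}{4335264} \approx -0.25397 - 5.8491 \cdot 10^{-6} i$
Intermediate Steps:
$A{\left(Q,X \right)} = 4$ ($A{\left(Q,X \right)} = \left(-1 + 0\right) \left(-4\right) = \left(-1\right) \left(-4\right) = 4$)
$h{\left(Z \right)} = \frac{\sqrt{4 + Z}}{6}$ ($h{\left(Z \right)} = \frac{\sqrt{Z + 4}}{6} = \frac{\sqrt{4 + Z}}{6}$)
$\frac{\left(194225 - 10723\right) + h{\left(-647 \right)}}{-261803 - 460741} = \frac{\left(194225 - 10723\right) + \frac{\sqrt{4 - 647}}{6}}{-261803 - 460741} = \frac{183502 + \frac{\sqrt{-643}}{6}}{-722544} = \left(183502 + \frac{i \sqrt{643}}{6}\right) \left(- \frac{1}{722544}\right) = - \frac{91751}{361272} - \frac{i \sqrt{643}}{4335264}$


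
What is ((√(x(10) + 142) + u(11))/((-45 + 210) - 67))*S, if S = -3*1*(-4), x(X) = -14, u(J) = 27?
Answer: 162/49 + 48*√2/49 ≈ 4.6915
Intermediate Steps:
S = 12 (S = -3*(-4) = 12)
((√(x(10) + 142) + u(11))/((-45 + 210) - 67))*S = ((√(-14 + 142) + 27)/((-45 + 210) - 67))*12 = ((√128 + 27)/(165 - 67))*12 = ((8*√2 + 27)/98)*12 = ((27 + 8*√2)*(1/98))*12 = (27/98 + 4*√2/49)*12 = 162/49 + 48*√2/49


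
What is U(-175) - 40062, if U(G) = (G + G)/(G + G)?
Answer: -40061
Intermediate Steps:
U(G) = 1 (U(G) = (2*G)/((2*G)) = (2*G)*(1/(2*G)) = 1)
U(-175) - 40062 = 1 - 40062 = -40061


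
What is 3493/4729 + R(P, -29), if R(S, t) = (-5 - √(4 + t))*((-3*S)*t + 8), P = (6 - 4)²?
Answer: -8414127/4729 - 1780*I ≈ -1779.3 - 1780.0*I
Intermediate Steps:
P = 4 (P = 2² = 4)
R(S, t) = (-5 - √(4 + t))*(8 - 3*S*t) (R(S, t) = (-5 - √(4 + t))*(-3*S*t + 8) = (-5 - √(4 + t))*(8 - 3*S*t))
3493/4729 + R(P, -29) = 3493/4729 + (-40 - 8*√(4 - 29) + 15*4*(-29) + 3*4*(-29)*√(4 - 29)) = 3493*(1/4729) + (-40 - 40*I - 1740 + 3*4*(-29)*√(-25)) = 3493/4729 + (-40 - 40*I - 1740 + 3*4*(-29)*(5*I)) = 3493/4729 + (-40 - 40*I - 1740 - 1740*I) = 3493/4729 + (-1780 - 1780*I) = -8414127/4729 - 1780*I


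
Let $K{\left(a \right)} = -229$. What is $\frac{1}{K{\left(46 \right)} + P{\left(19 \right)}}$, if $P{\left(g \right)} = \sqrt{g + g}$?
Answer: $- \frac{229}{52403} - \frac{\sqrt{38}}{52403} \approx -0.0044876$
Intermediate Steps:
$P{\left(g \right)} = \sqrt{2} \sqrt{g}$ ($P{\left(g \right)} = \sqrt{2 g} = \sqrt{2} \sqrt{g}$)
$\frac{1}{K{\left(46 \right)} + P{\left(19 \right)}} = \frac{1}{-229 + \sqrt{2} \sqrt{19}} = \frac{1}{-229 + \sqrt{38}}$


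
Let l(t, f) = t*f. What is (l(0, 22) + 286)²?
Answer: 81796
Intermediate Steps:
l(t, f) = f*t
(l(0, 22) + 286)² = (22*0 + 286)² = (0 + 286)² = 286² = 81796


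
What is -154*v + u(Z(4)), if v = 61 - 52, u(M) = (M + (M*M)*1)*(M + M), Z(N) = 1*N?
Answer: -1226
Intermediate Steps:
Z(N) = N
u(M) = 2*M*(M + M²) (u(M) = (M + M²*1)*(2*M) = (M + M²)*(2*M) = 2*M*(M + M²))
v = 9
-154*v + u(Z(4)) = -154*9 + 2*4²*(1 + 4) = -1386 + 2*16*5 = -1386 + 160 = -1226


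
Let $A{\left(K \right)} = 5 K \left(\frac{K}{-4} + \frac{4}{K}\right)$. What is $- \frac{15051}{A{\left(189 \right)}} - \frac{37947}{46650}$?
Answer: $- \frac{52879621}{111042550} \approx -0.47621$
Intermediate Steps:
$A{\left(K \right)} = 5 K \left(\frac{4}{K} - \frac{K}{4}\right)$ ($A{\left(K \right)} = 5 K \left(K \left(- \frac{1}{4}\right) + \frac{4}{K}\right) = 5 K \left(- \frac{K}{4} + \frac{4}{K}\right) = 5 K \left(\frac{4}{K} - \frac{K}{4}\right)$)
$- \frac{15051}{A{\left(189 \right)}} - \frac{37947}{46650} = - \frac{15051}{20 - \frac{5 \cdot 189^{2}}{4}} - \frac{37947}{46650} = - \frac{15051}{20 - \frac{178605}{4}} - \frac{12649}{15550} = - \frac{15051}{- \frac{178525}{4}} - \frac{12649}{15550} = \left(-15051\right) \left(- \frac{4}{178525}\right) - \frac{12649}{15550} = \frac{60204}{178525} - \frac{12649}{15550} = - \frac{52879621}{111042550}$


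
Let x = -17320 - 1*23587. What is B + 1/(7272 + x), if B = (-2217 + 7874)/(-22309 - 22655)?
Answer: -190318159/1512364140 ≈ -0.12584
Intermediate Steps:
x = -40907 (x = -17320 - 23587 = -40907)
B = -5657/44964 (B = 5657/(-44964) = 5657*(-1/44964) = -5657/44964 ≈ -0.12581)
B + 1/(7272 + x) = -5657/44964 + 1/(7272 - 40907) = -5657/44964 + 1/(-33635) = -5657/44964 - 1/33635 = -190318159/1512364140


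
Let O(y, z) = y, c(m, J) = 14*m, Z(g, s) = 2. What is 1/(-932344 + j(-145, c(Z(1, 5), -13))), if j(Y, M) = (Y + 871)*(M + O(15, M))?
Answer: -1/901126 ≈ -1.1097e-6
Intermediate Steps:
j(Y, M) = (15 + M)*(871 + Y) (j(Y, M) = (Y + 871)*(M + 15) = (871 + Y)*(15 + M) = (15 + M)*(871 + Y))
1/(-932344 + j(-145, c(Z(1, 5), -13))) = 1/(-932344 + (13065 + 15*(-145) + 871*(14*2) + (14*2)*(-145))) = 1/(-932344 + (13065 - 2175 + 871*28 + 28*(-145))) = 1/(-932344 + (13065 - 2175 + 24388 - 4060)) = 1/(-932344 + 31218) = 1/(-901126) = -1/901126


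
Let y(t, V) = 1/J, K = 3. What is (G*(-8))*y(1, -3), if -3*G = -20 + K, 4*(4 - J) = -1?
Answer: -32/3 ≈ -10.667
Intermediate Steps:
J = 17/4 (J = 4 - ¼*(-1) = 4 + ¼ = 17/4 ≈ 4.2500)
G = 17/3 (G = -(-20 + 3)/3 = -⅓*(-17) = 17/3 ≈ 5.6667)
y(t, V) = 4/17 (y(t, V) = 1/(17/4) = 4/17)
(G*(-8))*y(1, -3) = ((17/3)*(-8))*(4/17) = -136/3*4/17 = -32/3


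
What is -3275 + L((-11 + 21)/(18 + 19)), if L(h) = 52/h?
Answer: -15413/5 ≈ -3082.6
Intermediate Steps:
-3275 + L((-11 + 21)/(18 + 19)) = -3275 + 52/(((-11 + 21)/(18 + 19))) = -3275 + 52/((10/37)) = -3275 + 52/((10*(1/37))) = -3275 + 52/(10/37) = -3275 + 52*(37/10) = -3275 + 962/5 = -15413/5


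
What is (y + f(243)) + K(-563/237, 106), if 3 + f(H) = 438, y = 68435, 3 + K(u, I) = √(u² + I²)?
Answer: 68867 + √631431853/237 ≈ 68973.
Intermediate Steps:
K(u, I) = -3 + √(I² + u²) (K(u, I) = -3 + √(u² + I²) = -3 + √(I² + u²))
f(H) = 435 (f(H) = -3 + 438 = 435)
(y + f(243)) + K(-563/237, 106) = (68435 + 435) + (-3 + √(106² + (-563/237)²)) = 68870 + (-3 + √(11236 + (-563*1/237)²)) = 68870 + (-3 + √(11236 + (-563/237)²)) = 68870 + (-3 + √(11236 + 316969/56169)) = 68870 + (-3 + √(631431853/56169)) = 68870 + (-3 + √631431853/237) = 68867 + √631431853/237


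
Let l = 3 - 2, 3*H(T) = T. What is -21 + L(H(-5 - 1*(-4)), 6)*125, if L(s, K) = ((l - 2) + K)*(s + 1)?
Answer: 1187/3 ≈ 395.67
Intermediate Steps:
H(T) = T/3
l = 1
L(s, K) = (1 + s)*(-1 + K) (L(s, K) = ((1 - 2) + K)*(s + 1) = (-1 + K)*(1 + s) = (1 + s)*(-1 + K))
-21 + L(H(-5 - 1*(-4)), 6)*125 = -21 + (-1 + 6 - (-5 - 1*(-4))/3 + 6*((-5 - 1*(-4))/3))*125 = -21 + (-1 + 6 - (-5 + 4)/3 + 6*((-5 + 4)/3))*125 = -21 + (-1 + 6 - (-1)/3 + 6*((⅓)*(-1)))*125 = -21 + (-1 + 6 - 1*(-⅓) + 6*(-⅓))*125 = -21 + (-1 + 6 + ⅓ - 2)*125 = -21 + (10/3)*125 = -21 + 1250/3 = 1187/3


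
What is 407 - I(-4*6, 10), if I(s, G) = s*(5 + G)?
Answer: 767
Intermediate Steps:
407 - I(-4*6, 10) = 407 - (-4*6)*(5 + 10) = 407 - (-24)*15 = 407 - 1*(-360) = 407 + 360 = 767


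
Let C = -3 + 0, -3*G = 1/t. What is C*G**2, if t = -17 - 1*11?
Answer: -1/2352 ≈ -0.00042517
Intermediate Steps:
t = -28 (t = -17 - 11 = -28)
G = 1/84 (G = -1/3/(-28) = -1/3*(-1/28) = 1/84 ≈ 0.011905)
C = -3
C*G**2 = -3*(1/84)**2 = -3*1/7056 = -1/2352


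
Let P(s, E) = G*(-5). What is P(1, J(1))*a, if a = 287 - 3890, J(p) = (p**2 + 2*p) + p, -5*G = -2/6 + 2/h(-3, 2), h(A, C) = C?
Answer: -2402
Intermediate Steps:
G = -2/15 (G = -(-2/6 + 2/2)/5 = -(-2*1/6 + 2*(1/2))/5 = -(-1/3 + 1)/5 = -1/5*2/3 = -2/15 ≈ -0.13333)
J(p) = p**2 + 3*p
a = -3603
P(s, E) = 2/3 (P(s, E) = -2/15*(-5) = 2/3)
P(1, J(1))*a = (2/3)*(-3603) = -2402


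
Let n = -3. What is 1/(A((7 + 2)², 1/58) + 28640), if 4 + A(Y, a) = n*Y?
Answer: 1/28393 ≈ 3.5220e-5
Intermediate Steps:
A(Y, a) = -4 - 3*Y
1/(A((7 + 2)², 1/58) + 28640) = 1/((-4 - 3*(7 + 2)²) + 28640) = 1/((-4 - 3*9²) + 28640) = 1/((-4 - 3*81) + 28640) = 1/((-4 - 243) + 28640) = 1/(-247 + 28640) = 1/28393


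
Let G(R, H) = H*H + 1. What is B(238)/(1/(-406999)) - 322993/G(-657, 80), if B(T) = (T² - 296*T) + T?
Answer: 35342151003041/6401 ≈ 5.5214e+9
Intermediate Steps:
G(R, H) = 1 + H² (G(R, H) = H² + 1 = 1 + H²)
B(T) = T² - 295*T
B(238)/(1/(-406999)) - 322993/G(-657, 80) = (238*(-295 + 238))/(1/(-406999)) - 322993/(1 + 80²) = (238*(-57))/(-1/406999) - 322993/(1 + 6400) = -13566*(-406999) - 322993/6401 = 5521348434 - 322993*1/6401 = 5521348434 - 322993/6401 = 35342151003041/6401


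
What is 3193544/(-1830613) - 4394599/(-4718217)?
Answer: -7023023531861/8637229377021 ≈ -0.81311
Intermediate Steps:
3193544/(-1830613) - 4394599/(-4718217) = 3193544*(-1/1830613) - 4394599*(-1/4718217) = -3193544/1830613 + 4394599/4718217 = -7023023531861/8637229377021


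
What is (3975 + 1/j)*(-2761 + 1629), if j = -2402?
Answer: -5404139134/1201 ≈ -4.4997e+6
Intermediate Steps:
(3975 + 1/j)*(-2761 + 1629) = (3975 + 1/(-2402))*(-2761 + 1629) = (3975 - 1/2402)*(-1132) = (9547949/2402)*(-1132) = -5404139134/1201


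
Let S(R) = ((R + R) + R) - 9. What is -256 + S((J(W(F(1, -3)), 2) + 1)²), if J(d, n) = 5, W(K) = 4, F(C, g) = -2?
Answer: -157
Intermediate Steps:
S(R) = -9 + 3*R (S(R) = (2*R + R) - 9 = 3*R - 9 = -9 + 3*R)
-256 + S((J(W(F(1, -3)), 2) + 1)²) = -256 + (-9 + 3*(5 + 1)²) = -256 + (-9 + 3*6²) = -256 + (-9 + 3*36) = -256 + (-9 + 108) = -256 + 99 = -157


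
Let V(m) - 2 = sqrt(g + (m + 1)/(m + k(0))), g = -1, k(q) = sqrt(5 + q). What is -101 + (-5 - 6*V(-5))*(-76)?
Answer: 1191 + 456*sqrt(-1 + sqrt(5))/sqrt(5 - sqrt(5)) ≈ 1495.9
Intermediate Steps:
V(m) = 2 + sqrt(-1 + (1 + m)/(m + sqrt(5))) (V(m) = 2 + sqrt(-1 + (m + 1)/(m + sqrt(5 + 0))) = 2 + sqrt(-1 + (1 + m)/(m + sqrt(5))))
-101 + (-5 - 6*V(-5))*(-76) = -101 + (-5 - 6*(2 + sqrt((1 - sqrt(5))/(-5 + sqrt(5)))))*(-76) = -101 + (-5 - 6*(2 + sqrt(-1/(-5 + sqrt(5)))*sqrt(-1 + sqrt(5))))*(-76) = -101 + (-5 + (-12 - 6*sqrt(-1/(-5 + sqrt(5)))*sqrt(-1 + sqrt(5))))*(-76) = -101 + (-17 - 6*sqrt(-1/(-5 + sqrt(5)))*sqrt(-1 + sqrt(5)))*(-76) = -101 + (1292 + 456*sqrt(-1/(-5 + sqrt(5)))*sqrt(-1 + sqrt(5))) = 1191 + 456*sqrt(-1/(-5 + sqrt(5)))*sqrt(-1 + sqrt(5))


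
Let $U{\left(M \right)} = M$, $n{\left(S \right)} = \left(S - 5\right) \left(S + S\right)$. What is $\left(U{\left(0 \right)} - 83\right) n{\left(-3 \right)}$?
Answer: $-3984$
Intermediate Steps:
$n{\left(S \right)} = 2 S \left(-5 + S\right)$ ($n{\left(S \right)} = \left(-5 + S\right) 2 S = 2 S \left(-5 + S\right)$)
$\left(U{\left(0 \right)} - 83\right) n{\left(-3 \right)} = \left(0 - 83\right) 2 \left(-3\right) \left(-5 - 3\right) = - 83 \cdot 2 \left(-3\right) \left(-8\right) = \left(-83\right) 48 = -3984$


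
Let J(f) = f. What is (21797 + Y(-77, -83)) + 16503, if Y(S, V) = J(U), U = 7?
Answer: 38307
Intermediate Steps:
Y(S, V) = 7
(21797 + Y(-77, -83)) + 16503 = (21797 + 7) + 16503 = 21804 + 16503 = 38307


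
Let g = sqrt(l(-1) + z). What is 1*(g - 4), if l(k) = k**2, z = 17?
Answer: -4 + 3*sqrt(2) ≈ 0.24264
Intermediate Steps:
g = 3*sqrt(2) (g = sqrt((-1)**2 + 17) = sqrt(1 + 17) = sqrt(18) = 3*sqrt(2) ≈ 4.2426)
1*(g - 4) = 1*(3*sqrt(2) - 4) = 1*(-4 + 3*sqrt(2)) = -4 + 3*sqrt(2)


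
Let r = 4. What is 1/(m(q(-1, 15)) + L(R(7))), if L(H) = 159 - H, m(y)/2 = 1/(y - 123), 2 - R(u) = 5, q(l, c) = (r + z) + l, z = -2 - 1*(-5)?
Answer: 117/18952 ≈ 0.0061735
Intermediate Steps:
z = 3 (z = -2 + 5 = 3)
q(l, c) = 7 + l (q(l, c) = (4 + 3) + l = 7 + l)
R(u) = -3 (R(u) = 2 - 1*5 = 2 - 5 = -3)
m(y) = 2/(-123 + y) (m(y) = 2/(y - 123) = 2/(-123 + y))
1/(m(q(-1, 15)) + L(R(7))) = 1/(2/(-123 + (7 - 1)) + (159 - 1*(-3))) = 1/(2/(-123 + 6) + (159 + 3)) = 1/(2/(-117) + 162) = 1/(2*(-1/117) + 162) = 1/(-2/117 + 162) = 1/(18952/117) = 117/18952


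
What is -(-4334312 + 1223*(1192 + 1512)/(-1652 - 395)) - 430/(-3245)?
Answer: 5760292908786/1328503 ≈ 4.3359e+6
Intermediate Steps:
-(-4334312 + 1223*(1192 + 1512)/(-1652 - 395)) - 430/(-3245) = -1223/(1/(2704/(-2047) - 3544)) - 430*(-1/3245) = -1223/(1/(2704*(-1/2047) - 3544)) + 86/649 = -1223/(1/(-2704/2047 - 3544)) + 86/649 = -1223/(1/(-7257272/2047)) + 86/649 = -1223/(-2047/7257272) + 86/649 = -1223*(-7257272/2047) + 86/649 = 8875643656/2047 + 86/649 = 5760292908786/1328503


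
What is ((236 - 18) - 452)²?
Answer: 54756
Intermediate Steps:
((236 - 18) - 452)² = (218 - 452)² = (-234)² = 54756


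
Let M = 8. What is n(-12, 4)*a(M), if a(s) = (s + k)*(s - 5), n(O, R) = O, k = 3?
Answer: -396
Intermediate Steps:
a(s) = (-5 + s)*(3 + s) (a(s) = (s + 3)*(s - 5) = (3 + s)*(-5 + s) = (-5 + s)*(3 + s))
n(-12, 4)*a(M) = -12*(-15 + 8**2 - 2*8) = -12*(-15 + 64 - 16) = -12*33 = -396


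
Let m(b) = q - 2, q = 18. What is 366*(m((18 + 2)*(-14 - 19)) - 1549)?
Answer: -561078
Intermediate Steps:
m(b) = 16 (m(b) = 18 - 2 = 16)
366*(m((18 + 2)*(-14 - 19)) - 1549) = 366*(16 - 1549) = 366*(-1533) = -561078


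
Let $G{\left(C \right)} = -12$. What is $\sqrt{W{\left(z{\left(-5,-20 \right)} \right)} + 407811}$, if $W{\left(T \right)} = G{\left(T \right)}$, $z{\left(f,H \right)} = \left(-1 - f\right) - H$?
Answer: $3 \sqrt{45311} \approx 638.59$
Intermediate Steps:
$z{\left(f,H \right)} = -1 - H - f$
$W{\left(T \right)} = -12$
$\sqrt{W{\left(z{\left(-5,-20 \right)} \right)} + 407811} = \sqrt{-12 + 407811} = \sqrt{407799} = 3 \sqrt{45311}$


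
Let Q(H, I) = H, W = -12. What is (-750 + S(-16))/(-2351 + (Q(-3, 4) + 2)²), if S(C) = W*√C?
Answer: 15/47 + 24*I/1175 ≈ 0.31915 + 0.020426*I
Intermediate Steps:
S(C) = -12*√C
(-750 + S(-16))/(-2351 + (Q(-3, 4) + 2)²) = (-750 - 48*I)/(-2351 + (-3 + 2)²) = (-750 - 48*I)/(-2351 + (-1)²) = (-750 - 48*I)/(-2351 + 1) = (-750 - 48*I)/(-2350) = (-750 - 48*I)*(-1/2350) = 15/47 + 24*I/1175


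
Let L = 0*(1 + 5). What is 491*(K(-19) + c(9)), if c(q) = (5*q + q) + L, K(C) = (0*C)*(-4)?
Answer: 26514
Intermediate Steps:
L = 0 (L = 0*6 = 0)
K(C) = 0 (K(C) = 0*(-4) = 0)
c(q) = 6*q (c(q) = (5*q + q) + 0 = 6*q + 0 = 6*q)
491*(K(-19) + c(9)) = 491*(0 + 6*9) = 491*(0 + 54) = 491*54 = 26514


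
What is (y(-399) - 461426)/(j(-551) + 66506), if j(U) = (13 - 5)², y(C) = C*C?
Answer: -8635/1902 ≈ -4.5400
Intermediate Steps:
y(C) = C²
j(U) = 64 (j(U) = 8² = 64)
(y(-399) - 461426)/(j(-551) + 66506) = ((-399)² - 461426)/(64 + 66506) = (159201 - 461426)/66570 = -302225*1/66570 = -8635/1902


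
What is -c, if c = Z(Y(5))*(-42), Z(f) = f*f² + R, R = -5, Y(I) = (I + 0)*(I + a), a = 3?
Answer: 2687790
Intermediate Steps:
Y(I) = I*(3 + I) (Y(I) = (I + 0)*(I + 3) = I*(3 + I))
Z(f) = -5 + f³ (Z(f) = f*f² - 5 = f³ - 5 = -5 + f³)
c = -2687790 (c = (-5 + (5*(3 + 5))³)*(-42) = (-5 + (5*8)³)*(-42) = (-5 + 40³)*(-42) = (-5 + 64000)*(-42) = 63995*(-42) = -2687790)
-c = -1*(-2687790) = 2687790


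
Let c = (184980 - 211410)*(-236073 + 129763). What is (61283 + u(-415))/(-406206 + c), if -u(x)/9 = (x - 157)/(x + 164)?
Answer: 15376885/705151140594 ≈ 2.1807e-5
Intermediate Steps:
u(x) = -9*(-157 + x)/(164 + x) (u(x) = -9*(x - 157)/(x + 164) = -9*(-157 + x)/(164 + x))
c = 2809773300 (c = -26430*(-106310) = 2809773300)
(61283 + u(-415))/(-406206 + c) = (61283 + 9*(157 - 1*(-415))/(164 - 415))/(-406206 + 2809773300) = (61283 + 9*(157 + 415)/(-251))/2809367094 = (61283 + 9*(-1/251)*572)*(1/2809367094) = (61283 - 5148/251)*(1/2809367094) = (15376885/251)*(1/2809367094) = 15376885/705151140594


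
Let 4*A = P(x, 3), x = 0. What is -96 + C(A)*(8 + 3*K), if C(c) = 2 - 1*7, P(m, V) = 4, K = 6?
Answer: -226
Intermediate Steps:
A = 1 (A = (¼)*4 = 1)
C(c) = -5 (C(c) = 2 - 7 = -5)
-96 + C(A)*(8 + 3*K) = -96 - 5*(8 + 3*6) = -96 - 5*(8 + 18) = -96 - 5*26 = -96 - 130 = -226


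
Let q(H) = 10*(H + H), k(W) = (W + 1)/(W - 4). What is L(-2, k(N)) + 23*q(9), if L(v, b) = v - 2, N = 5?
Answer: 4136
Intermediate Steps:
k(W) = (1 + W)/(-4 + W)
q(H) = 20*H (q(H) = 10*(2*H) = 20*H)
L(v, b) = -2 + v
L(-2, k(N)) + 23*q(9) = (-2 - 2) + 23*(20*9) = -4 + 23*180 = -4 + 4140 = 4136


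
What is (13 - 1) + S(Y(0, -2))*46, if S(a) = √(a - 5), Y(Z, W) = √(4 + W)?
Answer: 12 + 46*√(-5 + √2) ≈ 12.0 + 87.106*I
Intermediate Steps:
S(a) = √(-5 + a)
(13 - 1) + S(Y(0, -2))*46 = (13 - 1) + √(-5 + √(4 - 2))*46 = 12 + √(-5 + √2)*46 = 12 + 46*√(-5 + √2)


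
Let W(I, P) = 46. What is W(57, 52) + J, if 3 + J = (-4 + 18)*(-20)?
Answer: -237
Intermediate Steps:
J = -283 (J = -3 + (-4 + 18)*(-20) = -3 + 14*(-20) = -3 - 280 = -283)
W(57, 52) + J = 46 - 283 = -237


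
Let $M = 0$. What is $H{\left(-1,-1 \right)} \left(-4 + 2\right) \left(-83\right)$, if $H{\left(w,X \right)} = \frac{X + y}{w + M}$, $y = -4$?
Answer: $830$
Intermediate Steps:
$H{\left(w,X \right)} = \frac{-4 + X}{w}$ ($H{\left(w,X \right)} = \frac{X - 4}{w + 0} = \frac{-4 + X}{w}$)
$H{\left(-1,-1 \right)} \left(-4 + 2\right) \left(-83\right) = \frac{-4 - 1}{-1} \left(-4 + 2\right) \left(-83\right) = \left(-1\right) \left(-5\right) \left(-2\right) \left(-83\right) = 5 \left(-2\right) \left(-83\right) = \left(-10\right) \left(-83\right) = 830$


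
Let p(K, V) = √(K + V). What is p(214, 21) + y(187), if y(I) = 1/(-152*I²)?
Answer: -1/5315288 + √235 ≈ 15.330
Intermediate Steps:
y(I) = -1/(152*I²)
p(214, 21) + y(187) = √(214 + 21) - 1/152/187² = √235 - 1/152*1/34969 = √235 - 1/5315288 = -1/5315288 + √235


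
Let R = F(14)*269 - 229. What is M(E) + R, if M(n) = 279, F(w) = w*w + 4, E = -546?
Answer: 53850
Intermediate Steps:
F(w) = 4 + w² (F(w) = w² + 4 = 4 + w²)
R = 53571 (R = (4 + 14²)*269 - 229 = (4 + 196)*269 - 229 = 200*269 - 229 = 53800 - 229 = 53571)
M(E) + R = 279 + 53571 = 53850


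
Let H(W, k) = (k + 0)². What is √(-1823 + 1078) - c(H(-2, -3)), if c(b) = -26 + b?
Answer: 17 + I*√745 ≈ 17.0 + 27.295*I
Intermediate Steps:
H(W, k) = k²
√(-1823 + 1078) - c(H(-2, -3)) = √(-1823 + 1078) - (-26 + (-3)²) = √(-745) - (-26 + 9) = I*√745 - 1*(-17) = I*√745 + 17 = 17 + I*√745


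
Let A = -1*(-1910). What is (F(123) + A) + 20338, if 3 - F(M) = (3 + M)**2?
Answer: 6375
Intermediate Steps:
A = 1910
F(M) = 3 - (3 + M)**2
(F(123) + A) + 20338 = ((3 - (3 + 123)**2) + 1910) + 20338 = ((3 - 1*126**2) + 1910) + 20338 = ((3 - 1*15876) + 1910) + 20338 = ((3 - 15876) + 1910) + 20338 = (-15873 + 1910) + 20338 = -13963 + 20338 = 6375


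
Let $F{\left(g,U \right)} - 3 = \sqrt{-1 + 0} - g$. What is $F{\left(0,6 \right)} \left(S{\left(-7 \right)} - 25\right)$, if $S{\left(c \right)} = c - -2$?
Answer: $-90 - 30 i \approx -90.0 - 30.0 i$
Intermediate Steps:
$S{\left(c \right)} = 2 + c$ ($S{\left(c \right)} = c + 2 = 2 + c$)
$F{\left(g,U \right)} = 3 + i - g$ ($F{\left(g,U \right)} = 3 - \left(g - \sqrt{-1 + 0}\right) = 3 - \left(g - i\right) = 3 + i - g$)
$F{\left(0,6 \right)} \left(S{\left(-7 \right)} - 25\right) = \left(3 + i - 0\right) \left(\left(2 - 7\right) - 25\right) = \left(3 + i + 0\right) \left(-5 - 25\right) = \left(3 + i\right) \left(-30\right) = -90 - 30 i$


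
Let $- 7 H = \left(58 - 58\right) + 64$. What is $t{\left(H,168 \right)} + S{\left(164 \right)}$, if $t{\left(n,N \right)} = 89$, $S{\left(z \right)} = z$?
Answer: $253$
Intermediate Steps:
$H = - \frac{64}{7}$ ($H = - \frac{\left(58 - 58\right) + 64}{7} = - \frac{0 + 64}{7} = \left(- \frac{1}{7}\right) 64 = - \frac{64}{7} \approx -9.1429$)
$t{\left(H,168 \right)} + S{\left(164 \right)} = 89 + 164 = 253$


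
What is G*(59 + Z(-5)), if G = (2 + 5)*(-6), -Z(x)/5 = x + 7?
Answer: -2058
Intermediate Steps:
Z(x) = -35 - 5*x (Z(x) = -5*(x + 7) = -5*(7 + x) = -35 - 5*x)
G = -42 (G = 7*(-6) = -42)
G*(59 + Z(-5)) = -42*(59 + (-35 - 5*(-5))) = -42*(59 + (-35 + 25)) = -42*(59 - 10) = -42*49 = -2058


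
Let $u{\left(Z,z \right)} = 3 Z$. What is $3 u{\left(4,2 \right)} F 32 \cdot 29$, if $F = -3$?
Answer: $-100224$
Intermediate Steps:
$3 u{\left(4,2 \right)} F 32 \cdot 29 = 3 \cdot 3 \cdot 4 \left(-3\right) 32 \cdot 29 = 3 \cdot 12 \left(-3\right) 32 \cdot 29 = 36 \left(-3\right) 32 \cdot 29 = \left(-108\right) 32 \cdot 29 = \left(-3456\right) 29 = -100224$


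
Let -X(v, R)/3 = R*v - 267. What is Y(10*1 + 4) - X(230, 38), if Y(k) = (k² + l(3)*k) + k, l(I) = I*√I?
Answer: 25629 + 42*√3 ≈ 25702.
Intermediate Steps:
l(I) = I^(3/2)
X(v, R) = 801 - 3*R*v (X(v, R) = -3*(R*v - 267) = -3*(-267 + R*v) = 801 - 3*R*v)
Y(k) = k + k² + 3*k*√3 (Y(k) = (k² + 3^(3/2)*k) + k = (k² + (3*√3)*k) + k = (k² + 3*k*√3) + k = k + k² + 3*k*√3)
Y(10*1 + 4) - X(230, 38) = (10*1 + 4)*(1 + (10*1 + 4) + 3*√3) - (801 - 3*38*230) = (10 + 4)*(1 + (10 + 4) + 3*√3) - (801 - 26220) = 14*(1 + 14 + 3*√3) - 1*(-25419) = 14*(15 + 3*√3) + 25419 = (210 + 42*√3) + 25419 = 25629 + 42*√3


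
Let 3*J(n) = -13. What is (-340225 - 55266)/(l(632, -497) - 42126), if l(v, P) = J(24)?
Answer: 1186473/126391 ≈ 9.3873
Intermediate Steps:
J(n) = -13/3 (J(n) = (⅓)*(-13) = -13/3)
l(v, P) = -13/3
(-340225 - 55266)/(l(632, -497) - 42126) = (-340225 - 55266)/(-13/3 - 42126) = -395491/(-126391/3) = -395491*(-3/126391) = 1186473/126391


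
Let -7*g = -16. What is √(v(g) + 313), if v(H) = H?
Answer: √15449/7 ≈ 17.756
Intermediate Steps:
g = 16/7 (g = -⅐*(-16) = 16/7 ≈ 2.2857)
√(v(g) + 313) = √(16/7 + 313) = √(2207/7) = √15449/7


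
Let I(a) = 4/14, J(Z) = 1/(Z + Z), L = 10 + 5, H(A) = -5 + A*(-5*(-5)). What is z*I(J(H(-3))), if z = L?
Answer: 30/7 ≈ 4.2857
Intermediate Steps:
H(A) = -5 + 25*A (H(A) = -5 + A*25 = -5 + 25*A)
L = 15
J(Z) = 1/(2*Z)
z = 15
I(a) = 2/7 (I(a) = 4*(1/14) = 2/7)
z*I(J(H(-3))) = 15*(2/7) = 30/7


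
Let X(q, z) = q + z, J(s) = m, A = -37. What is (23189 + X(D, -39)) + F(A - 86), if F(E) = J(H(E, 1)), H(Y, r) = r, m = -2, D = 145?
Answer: 23293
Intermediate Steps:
J(s) = -2
F(E) = -2
(23189 + X(D, -39)) + F(A - 86) = (23189 + (145 - 39)) - 2 = (23189 + 106) - 2 = 23295 - 2 = 23293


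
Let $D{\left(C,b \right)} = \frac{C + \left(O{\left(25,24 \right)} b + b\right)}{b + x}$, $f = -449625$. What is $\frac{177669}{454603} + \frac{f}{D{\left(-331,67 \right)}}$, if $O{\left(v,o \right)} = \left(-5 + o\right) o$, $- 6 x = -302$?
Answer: $- \frac{1498603414333}{860563479} \approx -1741.4$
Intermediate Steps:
$x = \frac{151}{3}$ ($x = \left(- \frac{1}{6}\right) \left(-302\right) = \frac{151}{3} \approx 50.333$)
$O{\left(v,o \right)} = o \left(-5 + o\right)$
$D{\left(C,b \right)} = \frac{C + 457 b}{\frac{151}{3} + b}$ ($D{\left(C,b \right)} = \frac{C + \left(24 \left(-5 + 24\right) b + b\right)}{b + \frac{151}{3}} = \frac{C + \left(24 \cdot 19 b + b\right)}{\frac{151}{3} + b} = \frac{C + \left(456 b + b\right)}{\frac{151}{3} + b} = \frac{C + 457 b}{\frac{151}{3} + b}$)
$\frac{177669}{454603} + \frac{f}{D{\left(-331,67 \right)}} = \frac{177669}{454603} - \frac{449625}{3 \frac{1}{151 + 3 \cdot 67} \left(-331 + 457 \cdot 67\right)} = 177669 \cdot \frac{1}{454603} - \frac{449625}{3 \frac{1}{151 + 201} \left(-331 + 30619\right)} = \frac{177669}{454603} - \frac{449625}{3 \cdot \frac{1}{352} \cdot 30288} = \frac{177669}{454603} - \frac{449625}{\frac{5679}{22}} = \frac{177669}{454603} - \frac{3297250}{1893} = - \frac{1498603414333}{860563479}$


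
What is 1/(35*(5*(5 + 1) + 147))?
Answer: 1/6195 ≈ 0.00016142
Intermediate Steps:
1/(35*(5*(5 + 1) + 147)) = 1/(35*(5*6 + 147)) = 1/(35*(30 + 147)) = 1/(35*177) = 1/6195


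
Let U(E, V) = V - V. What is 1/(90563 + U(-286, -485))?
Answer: 1/90563 ≈ 1.1042e-5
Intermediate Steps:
U(E, V) = 0
1/(90563 + U(-286, -485)) = 1/(90563 + 0) = 1/90563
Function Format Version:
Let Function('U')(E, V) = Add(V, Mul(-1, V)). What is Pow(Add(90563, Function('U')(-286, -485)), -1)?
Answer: Rational(1, 90563) ≈ 1.1042e-5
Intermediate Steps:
Function('U')(E, V) = 0
Pow(Add(90563, Function('U')(-286, -485)), -1) = Pow(Add(90563, 0), -1) = Pow(90563, -1) = Rational(1, 90563)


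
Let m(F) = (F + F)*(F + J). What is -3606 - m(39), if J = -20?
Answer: -5088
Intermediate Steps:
m(F) = 2*F*(-20 + F) (m(F) = (F + F)*(F - 20) = (2*F)*(-20 + F) = 2*F*(-20 + F))
-3606 - m(39) = -3606 - 2*39*(-20 + 39) = -3606 - 2*39*19 = -3606 - 1*1482 = -3606 - 1482 = -5088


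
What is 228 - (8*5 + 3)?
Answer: 185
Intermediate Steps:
228 - (8*5 + 3) = 228 - (40 + 3) = 228 - 1*43 = 228 - 43 = 185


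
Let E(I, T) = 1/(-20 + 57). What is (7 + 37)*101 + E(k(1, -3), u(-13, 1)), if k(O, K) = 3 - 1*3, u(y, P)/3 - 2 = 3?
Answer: 164429/37 ≈ 4444.0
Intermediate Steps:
u(y, P) = 15 (u(y, P) = 6 + 3*3 = 6 + 9 = 15)
k(O, K) = 0 (k(O, K) = 3 - 3 = 0)
E(I, T) = 1/37
(7 + 37)*101 + E(k(1, -3), u(-13, 1)) = (7 + 37)*101 + 1/37 = 44*101 + 1/37 = 4444 + 1/37 = 164429/37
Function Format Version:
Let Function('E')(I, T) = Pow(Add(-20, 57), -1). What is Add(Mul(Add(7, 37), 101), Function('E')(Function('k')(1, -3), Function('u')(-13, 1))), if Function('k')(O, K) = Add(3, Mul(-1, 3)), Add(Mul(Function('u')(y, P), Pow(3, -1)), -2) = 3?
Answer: Rational(164429, 37) ≈ 4444.0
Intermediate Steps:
Function('u')(y, P) = 15 (Function('u')(y, P) = Add(6, Mul(3, 3)) = Add(6, 9) = 15)
Function('k')(O, K) = 0 (Function('k')(O, K) = Add(3, -3) = 0)
Function('E')(I, T) = Rational(1, 37) (Function('E')(I, T) = Pow(37, -1) = Rational(1, 37))
Add(Mul(Add(7, 37), 101), Function('E')(Function('k')(1, -3), Function('u')(-13, 1))) = Add(Mul(Add(7, 37), 101), Rational(1, 37)) = Add(Mul(44, 101), Rational(1, 37)) = Add(4444, Rational(1, 37)) = Rational(164429, 37)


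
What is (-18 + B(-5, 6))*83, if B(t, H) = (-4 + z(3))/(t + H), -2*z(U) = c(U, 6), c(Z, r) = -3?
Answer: -3403/2 ≈ -1701.5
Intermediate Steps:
z(U) = 3/2 (z(U) = -½*(-3) = 3/2)
B(t, H) = -5/(2*(H + t)) (B(t, H) = (-4 + 3/2)/(t + H) = -5/(2*(H + t)))
(-18 + B(-5, 6))*83 = (-18 - 5/(2*6 + 2*(-5)))*83 = (-18 - 5/(12 - 10))*83 = (-18 - 5/2)*83 = -41/2*83 = -3403/2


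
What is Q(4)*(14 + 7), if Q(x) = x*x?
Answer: 336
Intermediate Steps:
Q(x) = x²
Q(4)*(14 + 7) = 4²*(14 + 7) = 16*21 = 336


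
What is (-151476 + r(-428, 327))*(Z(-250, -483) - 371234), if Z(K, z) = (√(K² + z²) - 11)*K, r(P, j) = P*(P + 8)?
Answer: -10422201456 - 7071000*√295789 ≈ -1.4268e+10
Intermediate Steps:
r(P, j) = P*(8 + P)
Z(K, z) = K*(-11 + √(K² + z²)) (Z(K, z) = (-11 + √(K² + z²))*K = K*(-11 + √(K² + z²)))
(-151476 + r(-428, 327))*(Z(-250, -483) - 371234) = (-151476 - 428*(8 - 428))*(-250*(-11 + √((-250)² + (-483)²)) - 371234) = (-151476 - 428*(-420))*(-250*(-11 + √(62500 + 233289)) - 371234) = (-151476 + 179760)*(-250*(-11 + √295789) - 371234) = 28284*((2750 - 250*√295789) - 371234) = 28284*(-368484 - 250*√295789) = -10422201456 - 7071000*√295789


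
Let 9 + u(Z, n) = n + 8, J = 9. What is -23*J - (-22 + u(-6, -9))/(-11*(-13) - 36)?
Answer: -22117/107 ≈ -206.70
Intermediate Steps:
u(Z, n) = -1 + n (u(Z, n) = -9 + (n + 8) = -9 + (8 + n) = -1 + n)
-23*J - (-22 + u(-6, -9))/(-11*(-13) - 36) = -23*9 - (-22 + (-1 - 9))/(-11*(-13) - 36) = -207 - (-22 - 10)/(143 - 36) = -207 - (-32)/107 = -207 - 1*(-32/107) = -207 + 32/107 = -22117/107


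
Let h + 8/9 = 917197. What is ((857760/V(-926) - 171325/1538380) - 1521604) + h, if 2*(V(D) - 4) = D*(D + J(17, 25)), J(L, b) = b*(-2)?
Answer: -189077404568359553/312831726732 ≈ -6.0441e+5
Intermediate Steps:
J(L, b) = -2*b
V(D) = 4 + D*(-50 + D)/2 (V(D) = 4 + (D*(D - 2*25))/2 = 4 + (D*(D - 50))/2 = 4 + (D*(-50 + D))/2 = 4 + D*(-50 + D)/2)
h = 8254765/9 (h = -8/9 + 917197 = 8254765/9 ≈ 9.1720e+5)
((857760/V(-926) - 171325/1538380) - 1521604) + h = ((857760/(4 + (½)*(-926)² - 25*(-926)) - 171325/1538380) - 1521604) + 8254765/9 = ((857760/(4 + (½)*857476 + 23150) - 171325*1/1538380) - 1521604) + 8254765/9 = ((857760/(4 + 428738 + 23150) - 34265/307676) - 1521604) + 8254765/9 = ((857760/451892 - 34265/307676) - 1521604) + 8254765/9 = ((857760*(1/451892) - 34265/307676) - 1521604) + 8254765/9 = ((214440/112973 - 34265/307676) - 1521604) + 8254765/9 = (62107021595/34759080748 - 1521604) + 8254765/9 = -52889494195458197/34759080748 + 8254765/9 = -189077404568359553/312831726732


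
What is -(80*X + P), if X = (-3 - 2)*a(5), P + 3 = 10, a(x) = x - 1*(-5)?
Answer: 3993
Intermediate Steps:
a(x) = 5 + x (a(x) = x + 5 = 5 + x)
P = 7 (P = -3 + 10 = 7)
X = -50 (X = (-3 - 2)*(5 + 5) = -5*10 = -50)
-(80*X + P) = -(80*(-50) + 7) = -(-4000 + 7) = -1*(-3993) = 3993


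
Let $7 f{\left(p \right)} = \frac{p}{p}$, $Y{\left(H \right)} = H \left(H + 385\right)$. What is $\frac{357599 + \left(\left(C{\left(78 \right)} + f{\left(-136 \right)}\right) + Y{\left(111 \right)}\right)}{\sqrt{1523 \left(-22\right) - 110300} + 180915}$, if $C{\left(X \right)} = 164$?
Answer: $\frac{74685175230}{32730381031} - \frac{2889734 i \sqrt{143806}}{229112667217} \approx 2.2818 - 0.004783 i$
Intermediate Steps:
$Y{\left(H \right)} = H \left(385 + H\right)$
$f{\left(p \right)} = \frac{1}{7}$ ($f{\left(p \right)} = \frac{p \frac{1}{p}}{7} = \frac{1}{7} \cdot 1 = \frac{1}{7}$)
$\frac{357599 + \left(\left(C{\left(78 \right)} + f{\left(-136 \right)}\right) + Y{\left(111 \right)}\right)}{\sqrt{1523 \left(-22\right) - 110300} + 180915} = \frac{357599 + \left(\left(164 + \frac{1}{7}\right) + 111 \left(385 + 111\right)\right)}{\sqrt{1523 \left(-22\right) - 110300} + 180915} = \frac{357599 + \left(\frac{1149}{7} + 111 \cdot 496\right)}{\sqrt{-33506 - 110300} + 180915} = \frac{357599 + \left(\frac{1149}{7} + 55056\right)}{\sqrt{-143806} + 180915} = \frac{357599 + \frac{386541}{7}}{i \sqrt{143806} + 180915} = \frac{2889734}{7 \left(180915 + i \sqrt{143806}\right)}$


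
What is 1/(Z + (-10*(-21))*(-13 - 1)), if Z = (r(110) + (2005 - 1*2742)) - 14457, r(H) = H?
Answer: -1/18024 ≈ -5.5482e-5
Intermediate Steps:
Z = -15084 (Z = (110 + (2005 - 1*2742)) - 14457 = (110 + (2005 - 2742)) - 14457 = (110 - 737) - 14457 = -627 - 14457 = -15084)
1/(Z + (-10*(-21))*(-13 - 1)) = 1/(-15084 + (-10*(-21))*(-13 - 1)) = 1/(-15084 + 210*(-14)) = 1/(-15084 - 2940) = 1/(-18024) = -1/18024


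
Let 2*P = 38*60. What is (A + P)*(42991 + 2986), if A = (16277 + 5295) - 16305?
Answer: 294574639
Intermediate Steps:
A = 5267 (A = 21572 - 16305 = 5267)
P = 1140 (P = (38*60)/2 = (½)*2280 = 1140)
(A + P)*(42991 + 2986) = (5267 + 1140)*(42991 + 2986) = 6407*45977 = 294574639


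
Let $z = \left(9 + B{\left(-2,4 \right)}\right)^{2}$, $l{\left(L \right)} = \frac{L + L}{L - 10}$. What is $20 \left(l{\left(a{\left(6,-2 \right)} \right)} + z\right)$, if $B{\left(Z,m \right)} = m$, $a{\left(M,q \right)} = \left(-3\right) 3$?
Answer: $\frac{64580}{19} \approx 3398.9$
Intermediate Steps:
$a{\left(M,q \right)} = -9$
$l{\left(L \right)} = \frac{2 L}{-10 + L}$
$z = 169$ ($z = \left(9 + 4\right)^{2} = 13^{2} = 169$)
$20 \left(l{\left(a{\left(6,-2 \right)} \right)} + z\right) = 20 \left(2 \left(-9\right) \frac{1}{-10 - 9} + 169\right) = 20 \left(2 \left(-9\right) \frac{1}{-19} + 169\right) = 20 \left(2 \left(-9\right) \left(- \frac{1}{19}\right) + 169\right) = 20 \left(\frac{18}{19} + 169\right) = 20 \cdot \frac{3229}{19} = \frac{64580}{19}$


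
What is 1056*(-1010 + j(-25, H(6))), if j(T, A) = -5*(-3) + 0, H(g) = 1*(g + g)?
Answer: -1050720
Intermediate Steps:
H(g) = 2*g (H(g) = 1*(2*g) = 2*g)
j(T, A) = 15 (j(T, A) = 15 + 0 = 15)
1056*(-1010 + j(-25, H(6))) = 1056*(-1010 + 15) = 1056*(-995) = -1050720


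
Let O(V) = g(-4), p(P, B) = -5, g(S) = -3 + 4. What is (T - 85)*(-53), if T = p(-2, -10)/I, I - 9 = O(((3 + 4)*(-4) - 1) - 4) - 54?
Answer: 197955/44 ≈ 4499.0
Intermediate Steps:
g(S) = 1
O(V) = 1
I = -44 (I = 9 + (1 - 54) = 9 - 53 = -44)
T = 5/44 (T = -5/(-44) = -5*(-1/44) = 5/44 ≈ 0.11364)
(T - 85)*(-53) = (5/44 - 85)*(-53) = -3735/44*(-53) = 197955/44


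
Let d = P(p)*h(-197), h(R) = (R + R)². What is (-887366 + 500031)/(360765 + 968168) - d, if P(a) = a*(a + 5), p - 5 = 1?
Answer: -13615684437743/1328933 ≈ -1.0246e+7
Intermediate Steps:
p = 6 (p = 5 + 1 = 6)
P(a) = a*(5 + a)
h(R) = 4*R² (h(R) = (2*R)² = 4*R²)
d = 10245576 (d = (6*(5 + 6))*(4*(-197)²) = (6*11)*(4*38809) = 66*155236 = 10245576)
(-887366 + 500031)/(360765 + 968168) - d = (-887366 + 500031)/(360765 + 968168) - 1*10245576 = -387335/1328933 - 10245576 = -13615684437743/1328933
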